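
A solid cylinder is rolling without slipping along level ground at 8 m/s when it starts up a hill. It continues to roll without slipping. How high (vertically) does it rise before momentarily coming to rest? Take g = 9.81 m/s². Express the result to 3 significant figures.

h ≈ 4.89 m

For this body I = (1/2)MR², i.e. k = I/(MR²) = 0.5.
Since it rolls without slipping, ω = v/R and KE = ½Mv² + ½Iω² = ½(1+k)Mv² = (3/4)Mv².
At the top the kinetic energy is zero, so (3/4)Mv₀² = Mgh.
Thus h = (1+k)v₀²/(2g) = 1.5 × 8² / (2 × 9.81) ≈ 4.89 m.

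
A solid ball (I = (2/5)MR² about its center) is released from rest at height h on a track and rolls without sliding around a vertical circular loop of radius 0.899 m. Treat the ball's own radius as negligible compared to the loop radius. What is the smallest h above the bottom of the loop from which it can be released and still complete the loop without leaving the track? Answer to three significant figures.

h_min ≈ 2.43 m

Here I = (2/5)MR², so the shape factor k = I/(MR²) = 0.4.
At the top of the loop, the minimum-contact condition is Mg = Mv_top²/r, so v_top² = gr.
With ω = v/R, the kinetic energy at speed v is ½(1+k)Mv² = (7/10)Mv².
Energy conservation from release (height h) to the top (height 2r): Mgh = Mg(2r) + (7/10)M·gr.
Thus h_min = 2r + (1+k)r/2 = r(2 + 1.4/2) = 0.899 × 2.7 ≈ 2.43 m.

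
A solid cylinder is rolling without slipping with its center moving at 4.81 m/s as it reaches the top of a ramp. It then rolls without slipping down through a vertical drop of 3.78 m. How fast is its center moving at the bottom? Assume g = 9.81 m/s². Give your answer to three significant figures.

For this body I = (1/2)MR², i.e. k = I/(MR²) = 0.5.
Pure rolling means v = ωR; then KE = ½Mv² + ½I(v/R)² = ½(1+k)Mv² = (3/4)Mv².
Conserving energy between top and bottom: (3/4)Mv² = (3/4)Mv₀² + Mgh, hence v² = v₀² + 2gh/(1+k).
v = √(4.81² + 2×9.81×3.78/1.5) = √72.58 ≈ 8.52 m/s.

v ≈ 8.52 m/s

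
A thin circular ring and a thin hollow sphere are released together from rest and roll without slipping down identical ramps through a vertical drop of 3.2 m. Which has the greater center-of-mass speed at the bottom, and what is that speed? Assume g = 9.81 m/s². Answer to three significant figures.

For rolling without slipping, Mgh = ½(1+k)Mv² where k = I/(MR²), so v = √(2gh/(1+k)).
Thin circular ring: k = 1, giving v = √(2×9.81×3.2/2) = 5.603 m/s.
Thin hollow sphere: k = 2/3, giving v = √(2×9.81×3.2/1.667) = 6.138 m/s.
The smaller k wins: the thin hollow sphere, at ≈ 6.14 m/s.

the thin hollow sphere, at v ≈ 6.14 m/s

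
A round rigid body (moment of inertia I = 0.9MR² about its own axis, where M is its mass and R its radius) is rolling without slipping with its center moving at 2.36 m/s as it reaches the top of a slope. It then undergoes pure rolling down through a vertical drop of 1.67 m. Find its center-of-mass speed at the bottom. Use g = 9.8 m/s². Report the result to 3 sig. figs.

v ≈ 4.77 m/s

The moment of inertia is 0.9MR², giving k ≡ I/(MR²) = 0.9.
Since it rolls without slipping, ω = v/R and KE = ½Mv² + ½Iω² = ½(1+k)Mv² = (19/20)Mv².
Conserving energy between top and bottom: (19/20)Mv² = (19/20)Mv₀² + Mgh, hence v² = v₀² + 2gh/(1+k).
v = √(2.36² + 2×9.8×1.67/1.9) = √22.8 ≈ 4.77 m/s.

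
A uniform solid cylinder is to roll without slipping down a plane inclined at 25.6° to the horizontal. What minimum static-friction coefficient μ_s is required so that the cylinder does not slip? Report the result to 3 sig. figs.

For this body I = (1/2)MR², i.e. k = I/(MR²) = 0.5.
Newton's second law down the slope: Mg sinθ − f = Ma. The torque equation fR = Iα (with α = a/R) gives f = kMa.
These give a = g sinθ/(1+k) and the required friction f = kMg sinθ/(1+k).
The normal force is N = Mg cosθ, so μ_min = f/N = k tanθ/(1+k).
μ_min = 0.5 × tan25.6° / 1.5 ≈ 0.160.

μ_min ≈ 0.160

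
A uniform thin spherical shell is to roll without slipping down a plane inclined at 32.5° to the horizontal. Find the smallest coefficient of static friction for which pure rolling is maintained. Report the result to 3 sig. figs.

The moment of inertia is (2/3)MR², giving k ≡ I/(MR²) = 2/3.
Translational: Mg sinθ − f = Ma. Rotational about the CM: fR = Iα = kMRa, so f = kMa.
These give a = g sinθ/(1+k) and the required friction f = kMg sinθ/(1+k).
The normal force is N = Mg cosθ, so μ_min = f/N = k tanθ/(1+k).
μ_min = (2/3) × tan32.5° / 1.667 ≈ 0.255.

μ_min ≈ 0.255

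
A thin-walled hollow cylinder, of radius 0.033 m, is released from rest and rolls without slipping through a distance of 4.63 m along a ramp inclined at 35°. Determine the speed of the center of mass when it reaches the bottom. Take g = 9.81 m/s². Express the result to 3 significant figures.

Here I = MR², so the shape factor k = I/(MR²) = 1.
Since it rolls without slipping, ω = v/R and KE = ½Mv² + ½Iω² = ½(1+k)Mv² = Mv².
The vertical drop is h = L sinθ = 4.63 × sin35° = 2.656 m.
Setting Mgh = Mv² gives v = √(2gh/(1+k)) = √(2·9.81·2.656/2) ≈ 5.10 m/s.

v ≈ 5.10 m/s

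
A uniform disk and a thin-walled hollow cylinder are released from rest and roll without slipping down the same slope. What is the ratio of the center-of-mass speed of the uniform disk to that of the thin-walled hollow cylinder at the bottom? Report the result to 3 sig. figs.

v_ratio ≈ 1.15

Each satisfies Mgh = ½(1+k)Mv² with k = I/(MR²), so v ∝ 1/√(1+k).
For the uniform disk k = 0.5; for the thin-walled hollow cylinder k = 1.
v₁/v₂ = √((1+k₂)/(1+k₁)) = √(2/1.5) ≈ 1.15.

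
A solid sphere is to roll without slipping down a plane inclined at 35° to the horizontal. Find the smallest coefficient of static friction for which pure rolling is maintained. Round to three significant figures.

With I = (2/5)MR², the ratio k = I/(MR²) is 0.4.
Newton's second law down the slope: Mg sinθ − f = Ma. The torque equation fR = Iα (with α = a/R) gives f = kMa.
These give a = g sinθ/(1+k) and the required friction f = kMg sinθ/(1+k).
With N = Mg cosθ, the no-slip condition f ≤ μN gives μ_min = f/N = k tanθ/(1+k).
μ_min = 0.4 × tan35° / 1.4 ≈ 0.200.

μ_min ≈ 0.200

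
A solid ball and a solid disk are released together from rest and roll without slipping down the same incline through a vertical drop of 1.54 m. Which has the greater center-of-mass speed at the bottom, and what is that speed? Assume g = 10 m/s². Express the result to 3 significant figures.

For rolling without slipping, Mgh = ½(1+k)Mv² where k = I/(MR²), so v = √(2gh/(1+k)).
Solid ball: k = 0.4, giving v = √(2×10×1.54/1.4) = 4.69 m/s.
Solid disk: k = 0.5, giving v = √(2×10×1.54/1.5) = 4.531 m/s.
The smaller k wins: the solid ball, at ≈ 4.69 m/s.

the solid ball, at v ≈ 4.69 m/s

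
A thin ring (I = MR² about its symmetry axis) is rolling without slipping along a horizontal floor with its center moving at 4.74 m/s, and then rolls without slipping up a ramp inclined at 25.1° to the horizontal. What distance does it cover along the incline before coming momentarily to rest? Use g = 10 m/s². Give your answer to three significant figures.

d ≈ 5.30 m

Here I = MR², so the shape factor k = I/(MR²) = 1.
Pure rolling means v = ωR; then KE = ½Mv² + ½I(v/R)² = ½(1+k)Mv² = Mv².
Setting this equal to Mgh gives the vertical rise h = (1+k)v₀²/(2g) = 2×4.74²/(2×10) = 2.247 m.
The distance along the slope is d = h/sinθ = 2.247/sin25.1° ≈ 5.30 m.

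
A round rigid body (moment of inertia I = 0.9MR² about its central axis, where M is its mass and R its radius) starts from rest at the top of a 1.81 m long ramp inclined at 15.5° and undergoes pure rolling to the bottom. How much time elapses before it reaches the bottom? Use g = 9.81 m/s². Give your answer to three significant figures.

t ≈ 1.62 s

For this body I = 0.9MR², i.e. k = I/(MR²) = 0.9.
Translational: Mg sinθ − f = Ma. Rotational about the CM: fR = Iα = kMRa, so f = kMa.
Hence a = g sinθ/(1+k) = 9.81×sin15.5°/1.9 = 1.38 m/s².
With constant a from rest, t = √(2L/a) = √(2·1.81/1.38) ≈ 1.62 s.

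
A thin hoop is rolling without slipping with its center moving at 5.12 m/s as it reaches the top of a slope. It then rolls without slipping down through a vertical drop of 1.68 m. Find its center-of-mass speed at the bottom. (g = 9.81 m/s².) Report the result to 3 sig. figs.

Here I = MR², so the shape factor k = I/(MR²) = 1.
Rolling without slipping gives ω = v/R, so the total kinetic energy is ½Mv² + ½Iω² = ½(1+k)Mv² = Mv².
Energy conservation: Mv₀² + Mgh = Mv², so v² = v₀² + 2gh/(1+k).
v = √(5.12² + 2×9.81×1.68/2) = √42.7 ≈ 6.53 m/s.

v ≈ 6.53 m/s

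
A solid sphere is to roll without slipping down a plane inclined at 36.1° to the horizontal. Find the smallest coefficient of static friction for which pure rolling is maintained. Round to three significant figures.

μ_min ≈ 0.208

With I = (2/5)MR², the ratio k = I/(MR²) is 0.4.
Translational: Mg sinθ − f = Ma. Rotational about the CM: fR = Iα = kMRa, so f = kMa.
These give a = g sinθ/(1+k) and the required friction f = kMg sinθ/(1+k).
With N = Mg cosθ, the no-slip condition f ≤ μN gives μ_min = f/N = k tanθ/(1+k).
μ_min = 0.4 × tan36.1° / 1.4 ≈ 0.208.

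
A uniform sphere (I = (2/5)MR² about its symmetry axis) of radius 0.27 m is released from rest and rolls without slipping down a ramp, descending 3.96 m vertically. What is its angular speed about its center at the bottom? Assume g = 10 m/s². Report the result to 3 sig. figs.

With I = (2/5)MR², the ratio k = I/(MR²) is 0.4.
Pure rolling means v = ωR; then KE = ½Mv² + ½I(v/R)² = ½(1+k)Mv² = (7/10)Mv².
Energy conservation Mgh = ½(1+k)Mv² gives v = √(2gh/(1+k)) = √(2 × 10 × 3.96 / 1.4) = 7.521 m/s.
Then ω = v/R = 7.521 / 0.27 ≈ 27.9 rad/s.

ω ≈ 27.9 rad/s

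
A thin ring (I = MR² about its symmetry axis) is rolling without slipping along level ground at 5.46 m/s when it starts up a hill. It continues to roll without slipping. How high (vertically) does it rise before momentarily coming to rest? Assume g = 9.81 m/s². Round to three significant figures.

For this body I = MR², i.e. k = I/(MR²) = 1.
Since it rolls without slipping, ω = v/R and KE = ½Mv² + ½Iω² = ½(1+k)Mv² = Mv².
All of this converts to potential energy at the highest point: Mv₀² = Mgh.
Thus h = (1+k)v₀²/(2g) = 2 × 5.46² / (2 × 9.81) ≈ 3.04 m.

h ≈ 3.04 m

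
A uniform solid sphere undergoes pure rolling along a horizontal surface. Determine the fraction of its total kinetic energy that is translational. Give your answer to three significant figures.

The moment of inertia is (2/5)MR², giving k ≡ I/(MR²) = 0.4.
Since ω = v/R, the translational part is ½Mv² and the rotational part is ½I(v/R)² = ½kMv²; the total is ½(1+k)Mv².
The translational fraction is therefore 1/(1+k) = 1/1.4 ≈ 0.714.

fraction ≈ 0.714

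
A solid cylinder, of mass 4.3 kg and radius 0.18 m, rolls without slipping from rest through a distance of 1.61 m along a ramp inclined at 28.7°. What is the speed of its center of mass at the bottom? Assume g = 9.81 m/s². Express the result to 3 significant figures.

v ≈ 3.18 m/s

Here I = (1/2)MR², so the shape factor k = I/(MR²) = 0.5.
The rolling condition ω = v/R makes the rotational term ½I(v/R)² = ½kMv², so KE_total = ½(1+k)Mv² = (3/4)Mv².
The vertical drop is h = L sinθ = 1.61 × sin28.7° = 0.7732 m.
Energy conservation: Mgh = (3/4)Mv², so v = √(2gh/(1+k)) = √(2 × 9.81 × 0.7732 / 1.5) ≈ 3.18 m/s.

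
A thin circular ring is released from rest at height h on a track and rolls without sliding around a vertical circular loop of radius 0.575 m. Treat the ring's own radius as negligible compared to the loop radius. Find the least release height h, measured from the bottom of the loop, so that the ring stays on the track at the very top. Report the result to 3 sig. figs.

Here I = MR², so the shape factor k = I/(MR²) = 1.
At the top of the loop, the minimum-contact condition is Mg = Mv_top²/r, so v_top² = gr.
With ω = v/R, the kinetic energy at speed v is ½(1+k)Mv² = Mv².
Energy conservation from release (height h) to the top (height 2r): Mgh = Mg(2r) + M·gr.
Thus h_min = 2r + (1+k)r/2 = r(2 + 2/2) = 0.575 × 3 ≈ 1.73 m.

h_min ≈ 1.73 m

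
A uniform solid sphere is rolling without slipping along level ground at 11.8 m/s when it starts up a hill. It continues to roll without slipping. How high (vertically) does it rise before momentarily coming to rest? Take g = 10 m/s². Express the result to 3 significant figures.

h ≈ 9.75 m

With I = (2/5)MR², the ratio k = I/(MR²) is 0.4.
Since it rolls without slipping, ω = v/R and KE = ½Mv² + ½Iω² = ½(1+k)Mv² = (7/10)Mv².
All of this converts to potential energy at the highest point: (7/10)Mv₀² = Mgh.
Thus h = (1+k)v₀²/(2g) = 1.4 × 11.8² / (2 × 10) ≈ 9.75 m.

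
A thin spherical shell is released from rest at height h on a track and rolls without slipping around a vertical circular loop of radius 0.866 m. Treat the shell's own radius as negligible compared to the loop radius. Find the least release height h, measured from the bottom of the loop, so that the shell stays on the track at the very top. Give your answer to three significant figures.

For this body I = (2/3)MR², i.e. k = I/(MR²) = 2/3.
At the top, contact is just lost when gravity alone supplies the centripetal force: Mg = Mv_top²/r, i.e. v_top² = gr.
With ω = v/R, the kinetic energy at speed v is ½(1+k)Mv² = (5/6)Mv².
Energy conservation from release (height h) to the top (height 2r): Mgh = Mg(2r) + (5/6)M·gr.
Thus h_min = 2r + (1+k)r/2 = r(2 + 1.667/2) = 0.866 × 2.833 ≈ 2.45 m.

h_min ≈ 2.45 m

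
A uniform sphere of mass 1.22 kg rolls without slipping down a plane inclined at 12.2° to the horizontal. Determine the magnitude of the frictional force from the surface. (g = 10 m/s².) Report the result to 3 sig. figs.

Here I = (2/5)MR², so the shape factor k = I/(MR²) = 0.4.
Translational: Mg sinθ − f = Ma. Rotational about the CM: fR = Iα = kMRa, so f = kMa.
Combining, a = g sinθ/(1+k) and f = kMa = kMg sinθ/(1+k).
f = 0.4 × 1.22 × 10 × sin12.2° / 1.4 ≈ 0.737 N.

f ≈ 0.737 N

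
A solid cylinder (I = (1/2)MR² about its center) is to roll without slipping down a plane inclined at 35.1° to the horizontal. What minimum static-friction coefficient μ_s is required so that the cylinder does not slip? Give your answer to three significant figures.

The moment of inertia is (1/2)MR², giving k ≡ I/(MR²) = 0.5.
Translational: Mg sinθ − f = Ma. Rotational about the CM: fR = Iα = kMRa, so f = kMa.
These give a = g sinθ/(1+k) and the required friction f = kMg sinθ/(1+k).
With N = Mg cosθ, the no-slip condition f ≤ μN gives μ_min = f/N = k tanθ/(1+k).
μ_min = 0.5 × tan35.1° / 1.5 ≈ 0.234.

μ_min ≈ 0.234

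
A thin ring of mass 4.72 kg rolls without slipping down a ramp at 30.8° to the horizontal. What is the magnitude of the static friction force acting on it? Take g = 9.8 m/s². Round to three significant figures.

Here I = MR², so the shape factor k = I/(MR²) = 1.
Translational: Mg sinθ − f = Ma. Rotational about the CM: fR = Iα = kMRa, so f = kMa.
Combining, a = g sinθ/(1+k) and f = kMa = kMg sinθ/(1+k).
f = 1 × 4.72 × 9.8 × sin30.8° / 2 ≈ 11.8 N.

f ≈ 11.8 N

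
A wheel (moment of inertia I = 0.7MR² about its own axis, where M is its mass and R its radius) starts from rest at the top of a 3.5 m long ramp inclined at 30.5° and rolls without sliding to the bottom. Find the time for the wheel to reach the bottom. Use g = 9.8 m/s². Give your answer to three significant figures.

Here I = 0.7MR², so the shape factor k = I/(MR²) = 0.7.
Newton's second law down the slope: Mg sinθ − f = Ma. The torque equation fR = Iα (with α = a/R) gives f = kMa.
Hence a = g sinθ/(1+k) = 9.8×sin30.5°/1.7 = 2.926 m/s².
With constant a from rest, t = √(2L/a) = √(2·3.5/2.926) ≈ 1.55 s.

t ≈ 1.55 s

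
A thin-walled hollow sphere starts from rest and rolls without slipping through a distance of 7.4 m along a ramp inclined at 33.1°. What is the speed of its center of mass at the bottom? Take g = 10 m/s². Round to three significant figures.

Here I = (2/3)MR², so the shape factor k = I/(MR²) = 2/3.
The rolling condition ω = v/R makes the rotational term ½I(v/R)² = ½kMv², so KE_total = ½(1+k)Mv² = (5/6)Mv².
The vertical drop is h = L sinθ = 7.4 × sin33.1° = 4.041 m.
Energy conservation: Mgh = (5/6)Mv², so v = √(2gh/(1+k)) = √(2 × 10 × 4.041 / 1.667) ≈ 6.96 m/s.

v ≈ 6.96 m/s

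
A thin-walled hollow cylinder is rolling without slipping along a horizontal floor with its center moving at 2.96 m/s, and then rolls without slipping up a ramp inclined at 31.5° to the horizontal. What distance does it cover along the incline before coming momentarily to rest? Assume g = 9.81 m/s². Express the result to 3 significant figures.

d ≈ 1.71 m

With I = MR², the ratio k = I/(MR²) is 1.
Pure rolling means v = ωR; then KE = ½Mv² + ½I(v/R)² = ½(1+k)Mv² = Mv².
Setting this equal to Mgh gives the vertical rise h = (1+k)v₀²/(2g) = 2×2.96²/(2×9.81) = 0.8931 m.
The distance along the slope is d = h/sinθ = 0.8931/sin31.5° ≈ 1.71 m.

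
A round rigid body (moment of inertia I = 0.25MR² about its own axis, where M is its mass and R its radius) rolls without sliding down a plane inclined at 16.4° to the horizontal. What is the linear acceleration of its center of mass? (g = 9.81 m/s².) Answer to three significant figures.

With I = 0.25MR², the ratio k = I/(MR²) is 0.25.
Newton's second law down the slope: Mg sinθ − f = Ma. The torque equation fR = Iα (with α = a/R) gives f = kMa.
Eliminating f: Mg sinθ = (1+k)Ma, so a = g sinθ/(1+k) = 9.81 × sin16.4° / 1.25 ≈ 2.22 m/s².

a ≈ 2.22 m/s²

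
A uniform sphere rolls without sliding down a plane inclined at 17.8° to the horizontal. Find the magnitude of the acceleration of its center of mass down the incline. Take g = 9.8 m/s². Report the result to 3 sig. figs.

a ≈ 2.14 m/s²

Here I = (2/5)MR², so the shape factor k = I/(MR²) = 0.4.
Along the incline Mg sinθ − f = Ma, and torque about the center fR = Iα = kMR²(a/R) gives f = kMa.
Eliminating f: Mg sinθ = (1+k)Ma, so a = g sinθ/(1+k) = 9.8 × sin17.8° / 1.4 ≈ 2.14 m/s².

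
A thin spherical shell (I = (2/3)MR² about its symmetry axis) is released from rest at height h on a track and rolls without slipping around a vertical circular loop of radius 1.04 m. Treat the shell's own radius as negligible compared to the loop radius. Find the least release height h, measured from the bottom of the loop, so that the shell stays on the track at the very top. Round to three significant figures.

Here I = (2/3)MR², so the shape factor k = I/(MR²) = 2/3.
At the top of the loop, the minimum-contact condition is Mg = Mv_top²/r, so v_top² = gr.
With ω = v/R, the kinetic energy at speed v is ½(1+k)Mv² = (5/6)Mv².
Energy conservation from release (height h) to the top (height 2r): Mgh = Mg(2r) + (5/6)M·gr.
Thus h_min = 2r + (1+k)r/2 = r(2 + 1.667/2) = 1.04 × 2.833 ≈ 2.95 m.

h_min ≈ 2.95 m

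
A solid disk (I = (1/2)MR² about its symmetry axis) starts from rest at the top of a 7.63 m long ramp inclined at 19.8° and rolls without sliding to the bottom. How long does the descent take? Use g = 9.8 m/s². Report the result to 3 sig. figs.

t ≈ 2.63 s

The moment of inertia is (1/2)MR², giving k ≡ I/(MR²) = 0.5.
Translational: Mg sinθ − f = Ma. Rotational about the CM: fR = Iα = kMRa, so f = kMa.
Hence a = g sinθ/(1+k) = 9.8×sin19.8°/1.5 = 2.213 m/s².
With constant a from rest, t = √(2L/a) = √(2·7.63/2.213) ≈ 2.63 s.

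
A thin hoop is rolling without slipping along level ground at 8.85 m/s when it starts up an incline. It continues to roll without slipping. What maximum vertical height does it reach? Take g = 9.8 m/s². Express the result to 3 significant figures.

Here I = MR², so the shape factor k = I/(MR²) = 1.
The rolling condition ω = v/R makes the rotational term ½I(v/R)² = ½kMv², so KE_total = ½(1+k)Mv² = Mv².
All of this converts to potential energy at the highest point: Mv₀² = Mgh.
Thus h = (1+k)v₀²/(2g) = 2 × 8.85² / (2 × 9.8) ≈ 7.99 m.

h ≈ 7.99 m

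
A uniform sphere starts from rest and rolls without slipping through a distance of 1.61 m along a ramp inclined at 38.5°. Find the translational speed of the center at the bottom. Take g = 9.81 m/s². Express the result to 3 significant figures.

v ≈ 3.75 m/s

For this body I = (2/5)MR², i.e. k = I/(MR²) = 0.4.
Rolling without slipping gives ω = v/R, so the total kinetic energy is ½Mv² + ½Iω² = ½(1+k)Mv² = (7/10)Mv².
The vertical drop is h = L sinθ = 1.61 × sin38.5° = 1.002 m.
Energy conservation: Mgh = (7/10)Mv², so v = √(2gh/(1+k)) = √(2 × 9.81 × 1.002 / 1.4) ≈ 3.75 m/s.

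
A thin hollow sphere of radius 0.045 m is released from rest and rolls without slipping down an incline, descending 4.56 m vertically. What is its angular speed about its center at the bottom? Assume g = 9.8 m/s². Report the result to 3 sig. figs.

For this body I = (2/3)MR², i.e. k = I/(MR²) = 2/3.
Pure rolling means v = ωR; then KE = ½Mv² + ½I(v/R)² = ½(1+k)Mv² = (5/6)Mv².
Energy conservation Mgh = ½(1+k)Mv² gives v = √(2gh/(1+k)) = √(2 × 9.8 × 4.56 / 1.667) = 7.323 m/s.
The angular speed follows from ω = v/R = 7.323/0.045 ≈ 163 rad/s.

ω ≈ 163 rad/s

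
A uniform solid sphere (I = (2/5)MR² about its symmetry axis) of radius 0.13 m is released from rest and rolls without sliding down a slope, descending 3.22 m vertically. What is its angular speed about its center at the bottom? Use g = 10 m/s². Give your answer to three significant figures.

ω ≈ 52.2 rad/s

With I = (2/5)MR², the ratio k = I/(MR²) is 0.4.
Since it rolls without slipping, ω = v/R and KE = ½Mv² + ½Iω² = ½(1+k)Mv² = (7/10)Mv².
Energy conservation Mgh = ½(1+k)Mv² gives v = √(2gh/(1+k)) = √(2 × 10 × 3.22 / 1.4) = 6.782 m/s.
The angular speed follows from ω = v/R = 6.782/0.13 ≈ 52.2 rad/s.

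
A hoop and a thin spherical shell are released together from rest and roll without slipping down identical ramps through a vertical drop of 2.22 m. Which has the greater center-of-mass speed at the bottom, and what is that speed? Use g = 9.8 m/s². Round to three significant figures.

For rolling without slipping, Mgh = ½(1+k)Mv² where k = I/(MR²), so v = √(2gh/(1+k)).
Hoop: k = 1, giving v = √(2×9.8×2.22/2) = 4.664 m/s.
Thin spherical shell: k = 2/3, giving v = √(2×9.8×2.22/1.667) = 5.11 m/s.
The smaller k wins: the thin spherical shell, at ≈ 5.11 m/s.

the thin spherical shell, at v ≈ 5.11 m/s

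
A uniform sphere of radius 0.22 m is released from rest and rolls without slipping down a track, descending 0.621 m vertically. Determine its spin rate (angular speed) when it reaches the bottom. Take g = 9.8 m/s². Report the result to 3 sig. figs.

ω ≈ 13.4 rad/s

Here I = (2/5)MR², so the shape factor k = I/(MR²) = 0.4.
Since it rolls without slipping, ω = v/R and KE = ½Mv² + ½Iω² = ½(1+k)Mv² = (7/10)Mv².
Energy conservation Mgh = ½(1+k)Mv² gives v = √(2gh/(1+k)) = √(2 × 9.8 × 0.621 / 1.4) = 2.949 m/s.
Then ω = v/R = 2.949 / 0.22 ≈ 13.4 rad/s.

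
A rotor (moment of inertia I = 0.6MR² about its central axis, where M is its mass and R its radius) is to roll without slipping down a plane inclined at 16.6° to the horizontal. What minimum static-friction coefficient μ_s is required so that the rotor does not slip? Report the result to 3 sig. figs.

μ_min ≈ 0.112

The moment of inertia is 0.6MR², giving k ≡ I/(MR²) = 0.6.
Newton's second law down the slope: Mg sinθ − f = Ma. The torque equation fR = Iα (with α = a/R) gives f = kMa.
These give a = g sinθ/(1+k) and the required friction f = kMg sinθ/(1+k).
The normal force is N = Mg cosθ, so μ_min = f/N = k tanθ/(1+k).
μ_min = 0.6 × tan16.6° / 1.6 ≈ 0.112.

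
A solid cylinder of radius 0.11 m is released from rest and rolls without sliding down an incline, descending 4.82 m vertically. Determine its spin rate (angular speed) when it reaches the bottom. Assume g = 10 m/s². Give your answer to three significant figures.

ω ≈ 72.9 rad/s

Here I = (1/2)MR², so the shape factor k = I/(MR²) = 0.5.
The rolling condition ω = v/R makes the rotational term ½I(v/R)² = ½kMv², so KE_total = ½(1+k)Mv² = (3/4)Mv².
Energy conservation Mgh = ½(1+k)Mv² gives v = √(2gh/(1+k)) = √(2 × 10 × 4.82 / 1.5) = 8.017 m/s.
The angular speed follows from ω = v/R = 8.017/0.11 ≈ 72.9 rad/s.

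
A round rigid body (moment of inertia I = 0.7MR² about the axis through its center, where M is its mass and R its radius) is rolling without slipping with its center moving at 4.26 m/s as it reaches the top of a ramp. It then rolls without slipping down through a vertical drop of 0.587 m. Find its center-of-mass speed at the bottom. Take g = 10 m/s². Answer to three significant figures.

v ≈ 5.01 m/s

The moment of inertia is 0.7MR², giving k ≡ I/(MR²) = 0.7.
Since it rolls without slipping, ω = v/R and KE = ½Mv² + ½Iω² = ½(1+k)Mv² = (17/20)Mv².
Energy conservation: (17/20)Mv₀² + Mgh = (17/20)Mv², so v² = v₀² + 2gh/(1+k).
v = √(4.26² + 2×10×0.587/1.7) = √25.05 ≈ 5.01 m/s.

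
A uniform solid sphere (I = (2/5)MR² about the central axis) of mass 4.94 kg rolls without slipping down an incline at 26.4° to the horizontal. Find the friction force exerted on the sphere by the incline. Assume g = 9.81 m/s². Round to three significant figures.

With I = (2/5)MR², the ratio k = I/(MR²) is 0.4.
Translational: Mg sinθ − f = Ma. Rotational about the CM: fR = Iα = kMRa, so f = kMa.
Combining, a = g sinθ/(1+k) and f = kMa = kMg sinθ/(1+k).
f = 0.4 × 4.94 × 9.81 × sin26.4° / 1.4 ≈ 6.16 N.

f ≈ 6.16 N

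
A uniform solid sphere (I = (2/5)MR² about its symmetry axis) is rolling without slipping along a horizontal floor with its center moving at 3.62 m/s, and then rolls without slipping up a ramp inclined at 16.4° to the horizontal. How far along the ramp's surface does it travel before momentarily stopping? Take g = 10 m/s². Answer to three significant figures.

d ≈ 3.25 m

For this body I = (2/5)MR², i.e. k = I/(MR²) = 0.4.
The rolling condition ω = v/R makes the rotational term ½I(v/R)² = ½kMv², so KE_total = ½(1+k)Mv² = (7/10)Mv².
Setting this equal to Mgh gives the vertical rise h = (1+k)v₀²/(2g) = 1.4×3.62²/(2×10) = 0.9173 m.
Along the incline, d = h/sinθ = 0.9173/sin16.4° ≈ 3.25 m.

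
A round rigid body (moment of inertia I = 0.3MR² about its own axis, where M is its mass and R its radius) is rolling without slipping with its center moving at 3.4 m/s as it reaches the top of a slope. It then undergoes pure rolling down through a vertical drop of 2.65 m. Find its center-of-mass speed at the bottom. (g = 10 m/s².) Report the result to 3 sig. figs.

v ≈ 7.23 m/s

Here I = 0.3MR², so the shape factor k = I/(MR²) = 0.3.
Since it rolls without slipping, ω = v/R and KE = ½Mv² + ½Iω² = ½(1+k)Mv² = (13/20)Mv².
Conserving energy between top and bottom: (13/20)Mv² = (13/20)Mv₀² + Mgh, hence v² = v₀² + 2gh/(1+k).
v = √(3.4² + 2×10×2.65/1.3) = √52.33 ≈ 7.23 m/s.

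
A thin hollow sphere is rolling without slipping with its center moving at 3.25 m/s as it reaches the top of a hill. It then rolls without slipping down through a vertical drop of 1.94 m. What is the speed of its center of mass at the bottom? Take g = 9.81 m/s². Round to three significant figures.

v ≈ 5.78 m/s

With I = (2/3)MR², the ratio k = I/(MR²) is 2/3.
The rolling condition ω = v/R makes the rotational term ½I(v/R)² = ½kMv², so KE_total = ½(1+k)Mv² = (5/6)Mv².
Energy conservation: (5/6)Mv₀² + Mgh = (5/6)Mv², so v² = v₀² + 2gh/(1+k).
v = √(3.25² + 2×9.81×1.94/1.667) = √33.4 ≈ 5.78 m/s.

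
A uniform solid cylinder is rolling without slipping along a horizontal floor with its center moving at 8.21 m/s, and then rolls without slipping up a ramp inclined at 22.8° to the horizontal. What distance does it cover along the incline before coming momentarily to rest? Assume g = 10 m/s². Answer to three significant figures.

For this body I = (1/2)MR², i.e. k = I/(MR²) = 0.5.
Pure rolling means v = ωR; then KE = ½Mv² + ½I(v/R)² = ½(1+k)Mv² = (3/4)Mv².
Setting this equal to Mgh gives the vertical rise h = (1+k)v₀²/(2g) = 1.5×8.21²/(2×10) = 5.055 m.
The distance along the slope is d = h/sinθ = 5.055/sin22.8° ≈ 13.0 m.

d ≈ 13.0 m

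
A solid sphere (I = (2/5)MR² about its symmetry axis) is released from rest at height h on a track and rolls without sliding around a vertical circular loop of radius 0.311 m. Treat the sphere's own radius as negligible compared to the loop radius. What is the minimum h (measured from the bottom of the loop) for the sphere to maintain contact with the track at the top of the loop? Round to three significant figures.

Here I = (2/5)MR², so the shape factor k = I/(MR²) = 0.4.
At the top, contact is just lost when gravity alone supplies the centripetal force: Mg = Mv_top²/r, i.e. v_top² = gr.
With ω = v/R, the kinetic energy at speed v is ½(1+k)Mv² = (7/10)Mv².
Energy conservation from release (height h) to the top (height 2r): Mgh = Mg(2r) + (7/10)M·gr.
Thus h_min = 2r + (1+k)r/2 = r(2 + 1.4/2) = 0.311 × 2.7 ≈ 0.840 m.

h_min ≈ 0.840 m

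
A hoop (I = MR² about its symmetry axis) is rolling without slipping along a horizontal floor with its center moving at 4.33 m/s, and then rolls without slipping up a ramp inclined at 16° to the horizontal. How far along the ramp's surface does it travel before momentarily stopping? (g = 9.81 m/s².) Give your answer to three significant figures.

d ≈ 6.93 m

The moment of inertia is MR², giving k ≡ I/(MR²) = 1.
The rolling condition ω = v/R makes the rotational term ½I(v/R)² = ½kMv², so KE_total = ½(1+k)Mv² = Mv².
Setting this equal to Mgh gives the vertical rise h = (1+k)v₀²/(2g) = 2×4.33²/(2×9.81) = 1.911 m.
The distance along the slope is d = h/sinθ = 1.911/sin16° ≈ 6.93 m.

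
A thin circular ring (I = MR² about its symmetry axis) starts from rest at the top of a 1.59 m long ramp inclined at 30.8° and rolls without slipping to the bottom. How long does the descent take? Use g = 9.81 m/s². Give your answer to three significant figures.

Here I = MR², so the shape factor k = I/(MR²) = 1.
Along the incline Mg sinθ − f = Ma, and torque about the center fR = Iα = kMR²(a/R) gives f = kMa.
Hence a = g sinθ/(1+k) = 9.81×sin30.8°/2 = 2.512 m/s².
With constant a from rest, t = √(2L/a) = √(2·1.59/2.512) ≈ 1.13 s.

t ≈ 1.13 s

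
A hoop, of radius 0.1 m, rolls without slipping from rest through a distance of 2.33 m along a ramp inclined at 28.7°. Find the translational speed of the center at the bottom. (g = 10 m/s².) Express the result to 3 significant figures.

v ≈ 3.35 m/s

Here I = MR², so the shape factor k = I/(MR²) = 1.
The rolling condition ω = v/R makes the rotational term ½I(v/R)² = ½kMv², so KE_total = ½(1+k)Mv² = Mv².
The vertical drop is h = L sinθ = 2.33 × sin28.7° = 1.119 m.
Setting Mgh = Mv² gives v = √(2gh/(1+k)) = √(2·10·1.119/2) ≈ 3.35 m/s.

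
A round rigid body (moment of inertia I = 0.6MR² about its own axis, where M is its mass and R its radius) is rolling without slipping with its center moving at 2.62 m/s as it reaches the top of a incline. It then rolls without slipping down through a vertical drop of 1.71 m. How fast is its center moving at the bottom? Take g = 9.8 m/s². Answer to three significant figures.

v ≈ 5.27 m/s

The moment of inertia is 0.6MR², giving k ≡ I/(MR²) = 0.6.
Rolling without slipping gives ω = v/R, so the total kinetic energy is ½Mv² + ½Iω² = ½(1+k)Mv² = (4/5)Mv².
Energy conservation: (4/5)Mv₀² + Mgh = (4/5)Mv², so v² = v₀² + 2gh/(1+k).
v = √(2.62² + 2×9.8×1.71/1.6) = √27.81 ≈ 5.27 m/s.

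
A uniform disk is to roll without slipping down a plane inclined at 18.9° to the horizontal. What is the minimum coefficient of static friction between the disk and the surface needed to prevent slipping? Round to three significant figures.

μ_min ≈ 0.114

Here I = (1/2)MR², so the shape factor k = I/(MR²) = 0.5.
Along the incline Mg sinθ − f = Ma, and torque about the center fR = Iα = kMR²(a/R) gives f = kMa.
These give a = g sinθ/(1+k) and the required friction f = kMg sinθ/(1+k).
With N = Mg cosθ, the no-slip condition f ≤ μN gives μ_min = f/N = k tanθ/(1+k).
μ_min = 0.5 × tan18.9° / 1.5 ≈ 0.114.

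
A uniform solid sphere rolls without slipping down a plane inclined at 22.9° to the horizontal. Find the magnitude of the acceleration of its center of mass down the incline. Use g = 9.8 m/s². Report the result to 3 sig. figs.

a ≈ 2.72 m/s²

Here I = (2/5)MR², so the shape factor k = I/(MR²) = 0.4.
Newton's second law down the slope: Mg sinθ − f = Ma. The torque equation fR = Iα (with α = a/R) gives f = kMa.
Eliminating f: Mg sinθ = (1+k)Ma, so a = g sinθ/(1+k) = 9.8 × sin22.9° / 1.4 ≈ 2.72 m/s².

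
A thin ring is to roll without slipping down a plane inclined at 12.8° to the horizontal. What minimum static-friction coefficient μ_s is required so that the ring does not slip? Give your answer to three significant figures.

μ_min ≈ 0.114

For this body I = MR², i.e. k = I/(MR²) = 1.
Translational: Mg sinθ − f = Ma. Rotational about the CM: fR = Iα = kMRa, so f = kMa.
These give a = g sinθ/(1+k) and the required friction f = kMg sinθ/(1+k).
The normal force is N = Mg cosθ, so μ_min = f/N = k tanθ/(1+k).
μ_min = 1 × tan12.8° / 2 ≈ 0.114.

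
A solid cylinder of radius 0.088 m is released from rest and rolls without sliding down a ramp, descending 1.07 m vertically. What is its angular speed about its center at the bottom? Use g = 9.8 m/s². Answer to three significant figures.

ω ≈ 42.5 rad/s

The moment of inertia is (1/2)MR², giving k ≡ I/(MR²) = 0.5.
The rolling condition ω = v/R makes the rotational term ½I(v/R)² = ½kMv², so KE_total = ½(1+k)Mv² = (3/4)Mv².
Energy conservation Mgh = ½(1+k)Mv² gives v = √(2gh/(1+k)) = √(2 × 9.8 × 1.07 / 1.5) = 3.739 m/s.
The angular speed follows from ω = v/R = 3.739/0.088 ≈ 42.5 rad/s.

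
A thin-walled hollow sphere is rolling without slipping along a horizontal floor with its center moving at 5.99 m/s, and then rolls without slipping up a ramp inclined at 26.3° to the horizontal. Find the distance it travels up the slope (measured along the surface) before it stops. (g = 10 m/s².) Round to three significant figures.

d ≈ 6.75 m

With I = (2/3)MR², the ratio k = I/(MR²) is 2/3.
Rolling without slipping gives ω = v/R, so the total kinetic energy is ½Mv² + ½Iω² = ½(1+k)Mv² = (5/6)Mv².
Setting this equal to Mgh gives the vertical rise h = (1+k)v₀²/(2g) = 1.667×5.99²/(2×10) = 2.99 m.
The distance along the slope is d = h/sinθ = 2.99/sin26.3° ≈ 6.75 m.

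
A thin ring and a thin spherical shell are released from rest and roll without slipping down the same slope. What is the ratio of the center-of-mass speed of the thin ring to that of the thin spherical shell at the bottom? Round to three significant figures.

Each satisfies Mgh = ½(1+k)Mv² with k = I/(MR²), so v ∝ 1/√(1+k).
For the thin ring k = 1; for the thin spherical shell k = 2/3.
v₁/v₂ = √((1+k₂)/(1+k₁)) = √(1.667/2) ≈ 0.913.

v_ratio ≈ 0.913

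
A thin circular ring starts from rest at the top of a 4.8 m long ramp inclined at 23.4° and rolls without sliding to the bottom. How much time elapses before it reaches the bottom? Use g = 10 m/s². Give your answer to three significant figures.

The moment of inertia is MR², giving k ≡ I/(MR²) = 1.
Newton's second law down the slope: Mg sinθ − f = Ma. The torque equation fR = Iα (with α = a/R) gives f = kMa.
Hence a = g sinθ/(1+k) = 10×sin23.4°/2 = 1.986 m/s².
Starting from rest, L = ½at², so t = √(2L/a) = √(2×4.8/1.986) ≈ 2.20 s.

t ≈ 2.20 s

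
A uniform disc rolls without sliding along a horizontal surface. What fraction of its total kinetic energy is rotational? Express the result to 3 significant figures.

fraction ≈ 0.333

Here I = (1/2)MR², so the shape factor k = I/(MR²) = 0.5.
With ω = v/R, KE_trans = ½Mv² and KE_rot = ½Iω² = ½kMv², so KE_total = ½(1+k)Mv².
The rotational fraction is therefore k/(1+k) = 0.5/1.5 ≈ 0.333.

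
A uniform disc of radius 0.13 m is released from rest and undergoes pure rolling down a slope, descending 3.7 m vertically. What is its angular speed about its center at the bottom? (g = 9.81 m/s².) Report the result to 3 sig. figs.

ω ≈ 53.5 rad/s

The moment of inertia is (1/2)MR², giving k ≡ I/(MR²) = 0.5.
Since it rolls without slipping, ω = v/R and KE = ½Mv² + ½Iω² = ½(1+k)Mv² = (3/4)Mv².
Energy conservation Mgh = ½(1+k)Mv² gives v = √(2gh/(1+k)) = √(2 × 9.81 × 3.7 / 1.5) = 6.957 m/s.
Then ω = v/R = 6.957 / 0.13 ≈ 53.5 rad/s.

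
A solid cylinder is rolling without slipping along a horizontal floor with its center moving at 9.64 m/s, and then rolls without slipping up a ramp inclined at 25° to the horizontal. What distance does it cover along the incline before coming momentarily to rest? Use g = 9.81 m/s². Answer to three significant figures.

d ≈ 16.8 m

Here I = (1/2)MR², so the shape factor k = I/(MR²) = 0.5.
Rolling without slipping gives ω = v/R, so the total kinetic energy is ½Mv² + ½Iω² = ½(1+k)Mv² = (3/4)Mv².
Setting this equal to Mgh gives the vertical rise h = (1+k)v₀²/(2g) = 1.5×9.64²/(2×9.81) = 7.105 m.
The distance along the slope is d = h/sinθ = 7.105/sin25° ≈ 16.8 m.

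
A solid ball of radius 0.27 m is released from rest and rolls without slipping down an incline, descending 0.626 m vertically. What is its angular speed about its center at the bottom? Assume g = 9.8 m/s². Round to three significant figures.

Here I = (2/5)MR², so the shape factor k = I/(MR²) = 0.4.
The rolling condition ω = v/R makes the rotational term ½I(v/R)² = ½kMv², so KE_total = ½(1+k)Mv² = (7/10)Mv².
Energy conservation Mgh = ½(1+k)Mv² gives v = √(2gh/(1+k)) = √(2 × 9.8 × 0.626 / 1.4) = 2.96 m/s.
Then ω = v/R = 2.96 / 0.27 ≈ 11.0 rad/s.

ω ≈ 11.0 rad/s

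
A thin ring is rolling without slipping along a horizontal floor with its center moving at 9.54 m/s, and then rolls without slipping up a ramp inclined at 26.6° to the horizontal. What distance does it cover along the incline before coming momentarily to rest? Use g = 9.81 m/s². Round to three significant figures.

d ≈ 20.7 m

For this body I = MR², i.e. k = I/(MR²) = 1.
The rolling condition ω = v/R makes the rotational term ½I(v/R)² = ½kMv², so KE_total = ½(1+k)Mv² = Mv².
Setting this equal to Mgh gives the vertical rise h = (1+k)v₀²/(2g) = 2×9.54²/(2×9.81) = 9.277 m.
The distance along the slope is d = h/sinθ = 9.277/sin26.6° ≈ 20.7 m.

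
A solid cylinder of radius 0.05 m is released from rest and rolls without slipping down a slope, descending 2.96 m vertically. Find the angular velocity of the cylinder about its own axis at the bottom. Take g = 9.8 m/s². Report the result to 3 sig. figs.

ω ≈ 124 rad/s

For this body I = (1/2)MR², i.e. k = I/(MR²) = 0.5.
Since it rolls without slipping, ω = v/R and KE = ½Mv² + ½Iω² = ½(1+k)Mv² = (3/4)Mv².
Energy conservation Mgh = ½(1+k)Mv² gives v = √(2gh/(1+k)) = √(2 × 9.8 × 2.96 / 1.5) = 6.219 m/s.
Then ω = v/R = 6.219 / 0.05 ≈ 124 rad/s.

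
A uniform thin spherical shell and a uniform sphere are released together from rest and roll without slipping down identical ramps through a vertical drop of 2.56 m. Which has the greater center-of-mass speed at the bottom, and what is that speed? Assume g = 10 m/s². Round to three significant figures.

For rolling without slipping, Mgh = ½(1+k)Mv² where k = I/(MR²), so v = √(2gh/(1+k)).
Uniform thin spherical shell: k = 2/3, giving v = √(2×10×2.56/1.667) = 5.543 m/s.
Uniform sphere: k = 0.4, giving v = √(2×10×2.56/1.4) = 6.047 m/s.
The smaller k wins: the uniform sphere, at ≈ 6.05 m/s.

the uniform sphere, at v ≈ 6.05 m/s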